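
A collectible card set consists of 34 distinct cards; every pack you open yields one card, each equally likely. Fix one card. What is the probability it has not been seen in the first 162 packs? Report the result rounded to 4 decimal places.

0.0079

Each pack misses the fixed card with probability (34-1)/34 = 33/34, independently.
P(still missing after 162) = (33/34)^162 = 0.00794.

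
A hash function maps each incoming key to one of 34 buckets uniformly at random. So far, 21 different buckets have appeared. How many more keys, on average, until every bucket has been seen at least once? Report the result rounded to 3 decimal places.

108.125

The wait to go from k to k+1 distinct buckets is geometric with mean 34/(34-k).
Sum over k = 21,...,33: E = 34/13 + 34/12 + 34/11 + ... + 34/2 + 34/1 = 108.1245.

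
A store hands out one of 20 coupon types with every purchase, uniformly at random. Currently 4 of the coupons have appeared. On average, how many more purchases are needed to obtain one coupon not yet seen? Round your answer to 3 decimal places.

1.250

The number of purchases until the next new coupon is geometric with success probability 16/20, so its mean is 20/16.
E = 20/16 = 1.2500.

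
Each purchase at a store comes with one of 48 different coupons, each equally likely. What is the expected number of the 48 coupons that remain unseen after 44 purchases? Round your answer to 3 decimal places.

19.008

For each coupon, P(unseen after 44) = (47/48)^44 = 0.3960.
By linearity of expectation, E[unseen] = 48·(47/48)^44 = 19.0078.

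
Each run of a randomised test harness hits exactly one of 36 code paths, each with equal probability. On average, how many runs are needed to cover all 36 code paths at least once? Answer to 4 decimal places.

150.2841

After k distinct code paths have appeared, the next run gives a new one with probability (36-k)/36, so the expected wait for the (k+1)-th is 36/(36-k).
E[T] = 36/36 + 36/35 + 36/34 + ... + 36/2 + 36/1 = 36·H_{36}.
H_{36} = 4.17456, so E[T] = 150.28413.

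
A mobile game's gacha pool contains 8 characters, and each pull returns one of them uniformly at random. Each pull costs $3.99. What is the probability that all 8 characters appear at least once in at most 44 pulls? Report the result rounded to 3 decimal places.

Let A_i be the event that character i is missing after 44 pulls. By inclusion–exclusion on the A_i,
P(all seen) = Σ_{j=0}^{8} (-1)^j C(8,j)((8-j)/8)^44
= 1.0000 - 0.0225 + 0.0001 - 0.0000 + 0.0000 - 0.0000 + 0.0000 - 0.0000 + 0.0000
= 0.9776.

0.978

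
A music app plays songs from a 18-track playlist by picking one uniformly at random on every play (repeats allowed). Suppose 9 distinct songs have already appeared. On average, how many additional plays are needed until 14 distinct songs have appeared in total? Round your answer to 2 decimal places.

With k distinct songs already seen, the next new one takes an expected 18/(18-k) plays.
Sum over k = 9,...,13: E = 18/9 + 18/8 + 18/7 + 18/6 + 18/5 = 13.421.

13.42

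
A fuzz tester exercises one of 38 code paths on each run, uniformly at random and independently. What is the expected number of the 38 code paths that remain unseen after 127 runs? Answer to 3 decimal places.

For each code path, P(unseen after 127) = (37/38)^127 = 0.0338.
By linearity of expectation, E[unseen] = 38·(37/38)^127 = 1.2849.

1.285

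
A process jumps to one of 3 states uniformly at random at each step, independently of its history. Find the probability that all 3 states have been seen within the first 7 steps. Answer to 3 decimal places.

Let A_i be the event that state i is missing after 7 steps. By inclusion–exclusion on the A_i,
P(all seen) = Σ_{j=0}^{3} (-1)^j C(3,j)((3-j)/3)^7
= 1.0000 - 0.1756 + 0.0014 - 0.0000
= 0.8258.

0.826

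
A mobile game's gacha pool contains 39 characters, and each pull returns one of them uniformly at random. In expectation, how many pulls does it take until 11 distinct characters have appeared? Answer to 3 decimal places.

With k distinct characters already seen, the next new one arrives after an expected 39/(39-k) pulls.
Sum over k = 0,...,10: E = 39/39 + 39/38 + 39/37 + ... + 39/30 + 39/29 = 12.7285.

12.729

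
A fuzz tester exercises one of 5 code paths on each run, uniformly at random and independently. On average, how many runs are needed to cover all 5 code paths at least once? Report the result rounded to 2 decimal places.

11.42

The wait to go from k to k+1 distinct code paths is geometric with mean 5/(5-k).
E[T] = 5/5 + 5/4 + 5/3 + 5/2 + 5/1 = 5·H_{5}.
H_{5} = 2.283, so E[T] = 11.417.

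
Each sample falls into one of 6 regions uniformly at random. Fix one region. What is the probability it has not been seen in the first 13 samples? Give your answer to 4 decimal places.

0.0935

Each sample misses the fixed region with probability (6-1)/6 = 5/6, independently.
P(still missing after 13) = (5/6)^13 = 0.09346.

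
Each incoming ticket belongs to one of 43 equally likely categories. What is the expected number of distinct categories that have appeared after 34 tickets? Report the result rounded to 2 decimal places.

23.68

For each category, P(seen in 34 tickets) = 1 - (42/43)^34 = 0.551.
By linearity of expectation, E[distinct seen] = 43·(1 - (42/43)^34) = 23.680.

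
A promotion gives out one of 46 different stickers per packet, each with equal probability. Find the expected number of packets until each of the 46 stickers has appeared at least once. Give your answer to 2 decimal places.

After k distinct stickers have appeared, the next packet gives a new one with probability (46-k)/46, so the expected wait for the (k+1)-th is 46/(46-k).
E[T] = 46/46 + 46/45 + 46/44 + ... + 46/2 + 46/1 = 46·H_{46}.
H_{46} = 4.417, so E[T] = 203.168.

203.17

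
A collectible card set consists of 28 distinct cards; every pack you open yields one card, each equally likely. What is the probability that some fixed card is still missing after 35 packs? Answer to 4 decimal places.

Each pack misses the fixed card with probability (28-1)/28 = 27/28, independently.
P(still missing after 35) = (27/28)^35 = 0.28003.

0.2800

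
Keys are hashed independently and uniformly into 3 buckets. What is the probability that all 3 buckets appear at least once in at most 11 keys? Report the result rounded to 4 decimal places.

0.9653

Let A_i be the event that bucket i is missing after 11 keys. By inclusion–exclusion on the A_i,
P(all seen) = Σ_{j=0}^{3} (-1)^j C(3,j)((3-j)/3)^11
= 1.00000 - 0.03468 + 0.00002 - 0.00000
= 0.96533.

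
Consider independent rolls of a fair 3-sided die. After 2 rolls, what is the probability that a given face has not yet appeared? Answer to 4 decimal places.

0.4444

Each roll misses the fixed face with probability (3-1)/3 = 2/3, independently.
P(still missing after 2) = (2/3)^2 = 0.44444.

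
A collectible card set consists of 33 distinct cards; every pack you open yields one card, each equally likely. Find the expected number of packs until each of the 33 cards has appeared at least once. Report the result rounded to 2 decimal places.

The wait to go from k to k+1 distinct cards is geometric with mean 33/(33-k).
E[T] = 33/33 + 33/32 + 33/31 + ... + 33/2 + 33/1 = 33·H_{33}.
H_{33} = 4.089, so E[T] = 134.930.

134.93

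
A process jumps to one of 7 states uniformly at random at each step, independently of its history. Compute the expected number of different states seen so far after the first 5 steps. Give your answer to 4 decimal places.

3.7613

For each state, P(seen in 5 steps) = 1 - (6/7)^5 = 0.53734.
By linearity of expectation, E[distinct seen] = 7·(1 - (6/7)^5) = 3.76135.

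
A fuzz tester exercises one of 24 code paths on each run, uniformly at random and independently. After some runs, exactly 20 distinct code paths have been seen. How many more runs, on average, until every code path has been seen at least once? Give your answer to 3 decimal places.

50.000

The wait to go from k to k+1 distinct code paths is geometric with mean 24/(24-k).
Sum over k = 20,...,23: E = 24/4 + 24/3 + 24/2 + 24/1 = 50.0000.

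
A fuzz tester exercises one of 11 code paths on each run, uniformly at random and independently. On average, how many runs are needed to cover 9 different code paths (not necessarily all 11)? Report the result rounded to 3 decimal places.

Going from k to k+1 distinct takes a geometric number of runs with mean 11/(11-k).
Sum over k = 0,...,8: E = 11/11 + 11/10 + 11/9 + ... + 11/4 + 11/3 = 16.7187.

16.719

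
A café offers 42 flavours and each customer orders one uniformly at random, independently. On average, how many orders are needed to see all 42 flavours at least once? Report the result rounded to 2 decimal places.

Split into phases: going from k distinct to k+1 distinct takes on average 42/(42-k) orders.
E[T] = 42/42 + 42/41 + 42/40 + ... + 42/2 + 42/1 = 42·H_{42}.
H_{42} = 4.327, so E[T] = 181.723.

181.72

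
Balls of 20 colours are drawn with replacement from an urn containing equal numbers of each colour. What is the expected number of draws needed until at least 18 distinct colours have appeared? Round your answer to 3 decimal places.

Going from k to k+1 distinct takes a geometric number of draws with mean 20/(20-k).
Sum over k = 0,...,17: E = 20/20 + 20/19 + 20/18 + ... + 20/4 + 20/3 = 41.9548.

41.955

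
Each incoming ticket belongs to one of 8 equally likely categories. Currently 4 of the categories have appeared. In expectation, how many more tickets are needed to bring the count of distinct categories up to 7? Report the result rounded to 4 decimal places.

From k distinct to k+1 distinct takes on average 8/(8-k) tickets.
Sum over k = 4,...,6: E = 8/4 + 8/3 + 8/2 = 8.66667.

8.6667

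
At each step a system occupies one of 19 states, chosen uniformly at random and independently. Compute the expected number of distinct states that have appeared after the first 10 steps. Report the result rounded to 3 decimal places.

For each state, P(seen in 10 steps) = 1 - (18/19)^10 = 0.4176.
By linearity of expectation, E[distinct seen] = 19·(1 - (18/19)^10) = 7.9352.

7.935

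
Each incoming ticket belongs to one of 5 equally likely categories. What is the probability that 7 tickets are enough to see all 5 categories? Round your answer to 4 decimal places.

Let A_i be the event that category i is missing after 7 tickets. By inclusion–exclusion on the A_i,
P(all seen) = Σ_{j=0}^{5} (-1)^j C(5,j)((5-j)/5)^7
= 1.00000 - 1.04858 + 0.27994 - 0.01638 + 0.00006 - 0.00000
= 0.21504.

0.2150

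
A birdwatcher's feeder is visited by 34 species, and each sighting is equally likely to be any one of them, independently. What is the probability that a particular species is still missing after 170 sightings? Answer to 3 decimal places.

0.006

On each sighting the fixed species fails to appear with probability 33/34.
P(still missing after 170) = (33/34)^170 = 0.0063.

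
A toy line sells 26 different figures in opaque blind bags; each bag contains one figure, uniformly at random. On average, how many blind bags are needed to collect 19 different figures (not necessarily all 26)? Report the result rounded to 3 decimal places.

32.801

Going from k to k+1 distinct takes a geometric number of blind bags with mean 26/(26-k).
Sum over k = 0,...,18: E = 26/26 + 26/25 + 26/24 + ... + 26/9 + 26/8 = 32.8006.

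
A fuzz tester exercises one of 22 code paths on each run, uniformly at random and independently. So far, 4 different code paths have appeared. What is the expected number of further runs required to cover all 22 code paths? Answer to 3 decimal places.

76.892

With k distinct code paths already seen, the next new one takes an expected 22/(22-k) runs.
Sum over k = 4,...,21: E = 22/18 + 22/17 + 22/16 + ... + 22/2 + 22/1 = 76.8924.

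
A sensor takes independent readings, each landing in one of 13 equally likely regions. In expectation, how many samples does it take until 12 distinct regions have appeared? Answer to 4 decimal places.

Going from k to k+1 distinct takes a geometric number of samples with mean 13/(13-k).
Sum over k = 0,...,11: E = 13/13 + 13/12 + 13/11 + ... + 13/3 + 13/2 = 28.34174.

28.3417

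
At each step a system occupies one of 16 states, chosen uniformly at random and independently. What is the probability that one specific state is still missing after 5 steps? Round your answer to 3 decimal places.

On each step the fixed state fails to appear with probability 15/16.
P(still missing after 5) = (15/16)^5 = 0.7242.

0.724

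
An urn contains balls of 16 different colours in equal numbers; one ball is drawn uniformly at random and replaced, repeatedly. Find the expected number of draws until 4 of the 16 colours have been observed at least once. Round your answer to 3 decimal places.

4.440

With k distinct colours already seen, the next new one arrives after an expected 16/(16-k) draws.
Sum over k = 0,...,3: E = 16/16 + 16/15 + 16/14 + 16/13 = 4.4403.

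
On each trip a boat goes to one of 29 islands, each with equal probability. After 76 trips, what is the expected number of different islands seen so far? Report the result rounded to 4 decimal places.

For each island, P(seen in 76 trips) = 1 - (28/29)^76 = 0.93054.
By linearity of expectation, E[distinct seen] = 29·(1 - (28/29)^76) = 26.98553.

26.9855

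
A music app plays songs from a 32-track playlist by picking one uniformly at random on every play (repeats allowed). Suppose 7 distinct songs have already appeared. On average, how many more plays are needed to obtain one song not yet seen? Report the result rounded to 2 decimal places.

1.28

Each play yields a new song with probability (32-7)/32 = 25/32, so the wait is geometric with mean 32/25.
E = 32/25 = 1.280.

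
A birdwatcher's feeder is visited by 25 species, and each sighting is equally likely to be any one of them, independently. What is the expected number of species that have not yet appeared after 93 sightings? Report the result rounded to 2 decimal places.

For each species, P(unseen after 93) = (24/25)^93 = 0.022.
By linearity of expectation, E[unseen] = 25·(24/25)^93 = 0.561.

0.56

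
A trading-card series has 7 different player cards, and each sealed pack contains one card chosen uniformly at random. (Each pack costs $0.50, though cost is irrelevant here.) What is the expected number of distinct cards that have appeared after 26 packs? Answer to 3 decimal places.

6.873

For each card, P(seen in 26 packs) = 1 - (6/7)^26 = 0.9818.
By linearity of expectation, E[distinct seen] = 7·(1 - (6/7)^26) = 6.8728.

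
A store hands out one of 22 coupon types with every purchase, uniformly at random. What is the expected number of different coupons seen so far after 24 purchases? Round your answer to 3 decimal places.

For each coupon, P(seen in 24 purchases) = 1 - (21/22)^24 = 0.6726.
By linearity of expectation, E[distinct seen] = 22·(1 - (21/22)^24) = 14.7965.

14.797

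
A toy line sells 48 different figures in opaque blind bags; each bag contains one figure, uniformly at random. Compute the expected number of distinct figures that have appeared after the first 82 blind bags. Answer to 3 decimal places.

For each figure, P(seen in 82 blind bags) = 1 - (47/48)^82 = 0.8221.
By linearity of expectation, E[distinct seen] = 48·(1 - (47/48)^82) = 39.4595.

39.459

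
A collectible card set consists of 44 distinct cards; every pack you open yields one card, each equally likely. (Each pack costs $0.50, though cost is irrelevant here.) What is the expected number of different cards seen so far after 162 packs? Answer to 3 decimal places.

For each card, P(seen in 162 packs) = 1 - (43/44)^162 = 0.9759.
By linearity of expectation, E[distinct seen] = 44·(1 - (43/44)^162) = 42.9383.

42.938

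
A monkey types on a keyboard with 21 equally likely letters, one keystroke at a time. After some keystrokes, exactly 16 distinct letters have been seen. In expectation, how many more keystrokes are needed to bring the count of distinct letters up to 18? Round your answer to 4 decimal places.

9.4500

From k distinct to k+1 distinct takes on average 21/(21-k) keystrokes.
Sum over k = 16,...,17: E = 21/5 + 21/4 = 9.45000.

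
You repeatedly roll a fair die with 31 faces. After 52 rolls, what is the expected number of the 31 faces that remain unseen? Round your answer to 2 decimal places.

For each face, P(unseen after 52) = (30/31)^52 = 0.182.
By linearity of expectation, E[unseen] = 31·(30/31)^52 = 5.635.

5.63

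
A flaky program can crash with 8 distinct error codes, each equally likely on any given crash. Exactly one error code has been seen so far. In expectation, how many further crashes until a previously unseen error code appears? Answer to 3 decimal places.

1.143

Each crash yields a new error code with probability (8-1)/8 = 7/8, so the wait is geometric with mean 8/7.
E = 8/7 = 1.1429.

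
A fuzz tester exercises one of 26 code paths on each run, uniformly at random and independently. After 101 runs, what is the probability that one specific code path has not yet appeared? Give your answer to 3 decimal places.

Each run misses the fixed code path with probability (26-1)/26 = 25/26, independently.
P(still missing after 101) = (25/26)^101 = 0.0190.

0.019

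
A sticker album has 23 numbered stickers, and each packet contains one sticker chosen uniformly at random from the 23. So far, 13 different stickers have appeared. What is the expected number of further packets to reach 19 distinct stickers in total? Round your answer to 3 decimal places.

From k distinct to k+1 distinct takes on average 23/(23-k) packets.
Sum over k = 13,...,18: E = 23/10 + 23/9 + 23/8 + 23/7 + 23/6 + 23/5 = 19.4496.

19.450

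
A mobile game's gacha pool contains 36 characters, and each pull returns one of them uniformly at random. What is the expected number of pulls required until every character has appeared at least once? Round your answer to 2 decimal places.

150.28

The wait to go from k to k+1 distinct characters is geometric with mean 36/(36-k).
E[T] = 36/36 + 36/35 + 36/34 + ... + 36/2 + 36/1 = 36·H_{36}.
H_{36} = 4.175, so E[T] = 150.284.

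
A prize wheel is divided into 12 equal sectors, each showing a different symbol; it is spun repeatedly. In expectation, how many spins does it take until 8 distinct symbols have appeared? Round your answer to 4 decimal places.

12.2385

Going from k to k+1 distinct takes a geometric number of spins with mean 12/(12-k).
Sum over k = 0,...,7: E = 12/12 + 12/11 + 12/10 + ... + 12/6 + 12/5 = 12.23853.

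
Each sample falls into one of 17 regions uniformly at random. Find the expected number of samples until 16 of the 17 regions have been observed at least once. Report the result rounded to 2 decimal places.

41.47

Going from k to k+1 distinct takes a geometric number of samples with mean 17/(17-k).
Sum over k = 0,...,15: E = 17/17 + 17/16 + 17/15 + ... + 17/3 + 17/2 = 41.472.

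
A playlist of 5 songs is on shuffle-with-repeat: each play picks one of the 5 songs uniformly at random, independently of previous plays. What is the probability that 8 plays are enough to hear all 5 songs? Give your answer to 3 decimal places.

Let A_i be the event that song i is missing after 8 plays. By inclusion–exclusion on the A_i,
P(all seen) = Σ_{j=0}^{5} (-1)^j C(5,j)((5-j)/5)^8
= 1.0000 - 0.8389 + 0.1680 - 0.0066 + 0.0000 - 0.0000
= 0.3226.

0.323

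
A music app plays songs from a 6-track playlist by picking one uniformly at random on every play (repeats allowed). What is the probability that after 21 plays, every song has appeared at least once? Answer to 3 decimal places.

By inclusion–exclusion over which songs are missing,
P(all seen) = Σ_{j=0}^{6} (-1)^j C(6,j)((6-j)/6)^21
= 1.0000 - 0.1304 + 0.0030 - 0.0000 + 0.0000 - 0.0000 + 0.0000
= 0.8726.

0.873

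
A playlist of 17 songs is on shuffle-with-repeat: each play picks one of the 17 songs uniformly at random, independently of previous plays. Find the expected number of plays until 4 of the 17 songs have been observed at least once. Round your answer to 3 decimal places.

Going from k to k+1 distinct takes a geometric number of plays with mean 17/(17-k).
Sum over k = 0,...,3: E = 17/17 + 17/16 + 17/15 + 17/14 = 4.4101.

4.410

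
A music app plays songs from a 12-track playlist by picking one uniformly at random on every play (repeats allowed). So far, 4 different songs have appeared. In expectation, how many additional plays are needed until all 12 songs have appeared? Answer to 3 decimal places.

With k distinct songs already seen, the next new one takes an expected 12/(12-k) plays.
Sum over k = 4,...,11: E = 12/8 + 12/7 + 12/6 + ... + 12/2 + 12/1 = 32.6143.

32.614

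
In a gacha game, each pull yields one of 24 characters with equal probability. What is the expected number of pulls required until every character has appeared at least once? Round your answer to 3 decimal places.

The wait to go from k to k+1 distinct characters is geometric with mean 24/(24-k).
E[T] = 24/24 + 24/23 + 24/22 + ... + 24/2 + 24/1 = 24·H_{24}.
H_{24} = 3.7760, so E[T] = 90.6230.

90.623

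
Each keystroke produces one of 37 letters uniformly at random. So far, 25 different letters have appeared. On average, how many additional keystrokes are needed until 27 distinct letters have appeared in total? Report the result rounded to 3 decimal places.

From k distinct to k+1 distinct takes on average 37/(37-k) keystrokes.
Sum over k = 25,...,26: E = 37/12 + 37/11 = 6.4470.

6.447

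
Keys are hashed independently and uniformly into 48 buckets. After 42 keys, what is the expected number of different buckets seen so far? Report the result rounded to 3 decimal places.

For each bucket, P(seen in 42 keys) = 1 - (47/48)^42 = 0.5870.
By linearity of expectation, E[distinct seen] = 48·(1 - (47/48)^42) = 28.1747.

28.175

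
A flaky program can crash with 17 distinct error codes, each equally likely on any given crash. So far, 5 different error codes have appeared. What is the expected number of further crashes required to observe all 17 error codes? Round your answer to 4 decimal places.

52.7546

From k distinct to k+1 distinct takes on average 17/(17-k) crashes.
Sum over k = 5,...,16: E = 17/12 + 17/11 + 17/10 + ... + 17/2 + 17/1 = 52.75458.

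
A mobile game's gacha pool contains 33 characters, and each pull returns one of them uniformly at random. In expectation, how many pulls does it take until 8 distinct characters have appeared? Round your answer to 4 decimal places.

9.0037

With k distinct characters already seen, the next new one arrives after an expected 33/(33-k) pulls.
Sum over k = 0,...,7: E = 33/33 + 33/32 + 33/31 + ... + 33/27 + 33/26 = 9.00372.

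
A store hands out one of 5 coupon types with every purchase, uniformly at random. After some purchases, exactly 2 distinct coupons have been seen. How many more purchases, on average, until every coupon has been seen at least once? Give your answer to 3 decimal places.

From k distinct to k+1 distinct takes on average 5/(5-k) purchases.
Sum over k = 2,...,4: E = 5/3 + 5/2 + 5/1 = 9.1667.

9.167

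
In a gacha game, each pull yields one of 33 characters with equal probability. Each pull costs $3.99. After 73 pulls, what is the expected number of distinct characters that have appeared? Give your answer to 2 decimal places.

29.51

For each character, P(seen in 73 pulls) = 1 - (32/33)^73 = 0.894.
By linearity of expectation, E[distinct seen] = 33·(1 - (32/33)^73) = 29.509.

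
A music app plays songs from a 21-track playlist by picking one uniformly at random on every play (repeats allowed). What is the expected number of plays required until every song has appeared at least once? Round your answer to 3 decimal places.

76.553

After k distinct songs have appeared, the next play gives a new one with probability (21-k)/21, so the expected wait for the (k+1)-th is 21/(21-k).
E[T] = 21/21 + 21/20 + 21/19 + ... + 21/2 + 21/1 = 21·H_{21}.
H_{21} = 3.6454, so E[T] = 76.5525.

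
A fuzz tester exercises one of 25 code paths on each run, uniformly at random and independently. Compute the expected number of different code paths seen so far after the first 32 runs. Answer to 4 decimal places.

For each code path, P(seen in 32 runs) = 1 - (24/25)^32 = 0.72918.
By linearity of expectation, E[distinct seen] = 25·(1 - (24/25)^32) = 18.22952.

18.2295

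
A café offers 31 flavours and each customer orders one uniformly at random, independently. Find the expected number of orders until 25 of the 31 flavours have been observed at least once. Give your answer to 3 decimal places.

48.895

Going from k to k+1 distinct takes a geometric number of orders with mean 31/(31-k).
Sum over k = 0,...,24: E = 31/31 + 31/30 + 31/29 + ... + 31/8 + 31/7 = 48.8946.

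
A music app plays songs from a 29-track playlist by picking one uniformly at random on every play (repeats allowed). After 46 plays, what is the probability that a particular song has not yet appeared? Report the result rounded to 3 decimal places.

On each play the fixed song fails to appear with probability 28/29.
P(still missing after 46) = (28/29)^46 = 0.1990.

0.199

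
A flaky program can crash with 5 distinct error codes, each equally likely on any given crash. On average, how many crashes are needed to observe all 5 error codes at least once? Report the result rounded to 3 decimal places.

Split into phases: going from k distinct to k+1 distinct takes on average 5/(5-k) crashes.
E[T] = 5/5 + 5/4 + 5/3 + 5/2 + 5/1 = 5·H_{5}.
H_{5} = 2.2833, so E[T] = 11.4167.

11.417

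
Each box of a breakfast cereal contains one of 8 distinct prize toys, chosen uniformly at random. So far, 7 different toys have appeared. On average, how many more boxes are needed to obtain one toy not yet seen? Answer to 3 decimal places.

8.000

Each box yields a new toy with probability (8-7)/8 = 1/8, so the wait is geometric with mean 8/1.
E = 8/1 = 8.0000.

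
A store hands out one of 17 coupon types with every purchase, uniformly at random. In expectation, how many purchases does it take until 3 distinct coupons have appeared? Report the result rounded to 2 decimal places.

3.20

With k distinct coupons already seen, the next new one arrives after an expected 17/(17-k) purchases.
Sum over k = 0,...,2: E = 17/17 + 17/16 + 17/15 = 3.196.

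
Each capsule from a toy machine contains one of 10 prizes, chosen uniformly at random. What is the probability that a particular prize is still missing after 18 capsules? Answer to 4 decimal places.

0.1501

On each capsule the fixed prize fails to appear with probability 9/10.
P(still missing after 18) = (9/10)^18 = 0.15009.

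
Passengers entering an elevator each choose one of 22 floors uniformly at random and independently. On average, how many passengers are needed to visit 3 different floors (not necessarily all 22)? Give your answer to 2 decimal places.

Going from k to k+1 distinct takes a geometric number of passengers with mean 22/(22-k).
Sum over k = 0,...,2: E = 22/22 + 22/21 + 22/20 = 3.148.

3.15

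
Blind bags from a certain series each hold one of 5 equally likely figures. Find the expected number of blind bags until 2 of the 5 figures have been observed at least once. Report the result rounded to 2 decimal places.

2.25

Going from k to k+1 distinct takes a geometric number of blind bags with mean 5/(5-k).
Sum over k = 0,...,1: E = 5/5 + 5/4 = 2.250.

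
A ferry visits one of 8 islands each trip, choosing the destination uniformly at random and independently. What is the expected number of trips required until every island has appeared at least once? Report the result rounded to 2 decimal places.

Split into phases: going from k distinct to k+1 distinct takes on average 8/(8-k) trips.
E[T] = 8/8 + 8/7 + 8/6 + ... + 8/2 + 8/1 = 8·H_{8}.
H_{8} = 2.718, so E[T] = 21.743.

21.74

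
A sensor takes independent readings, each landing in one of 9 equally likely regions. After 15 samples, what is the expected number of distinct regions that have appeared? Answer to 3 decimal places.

For each region, P(seen in 15 samples) = 1 - (8/9)^15 = 0.8291.
By linearity of expectation, E[distinct seen] = 9·(1 - (8/9)^15) = 7.4620.

7.462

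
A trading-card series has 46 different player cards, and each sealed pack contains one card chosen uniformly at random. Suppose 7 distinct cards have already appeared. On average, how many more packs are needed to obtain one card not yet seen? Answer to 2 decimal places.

1.18

The number of packs until the next new card is geometric with success probability 39/46, so its mean is 46/39.
E = 46/39 = 1.179.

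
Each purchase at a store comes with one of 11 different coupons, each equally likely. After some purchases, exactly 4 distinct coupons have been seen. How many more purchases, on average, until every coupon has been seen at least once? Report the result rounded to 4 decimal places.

28.5214

With k distinct coupons already seen, the next new one takes an expected 11/(11-k) purchases.
Sum over k = 4,...,10: E = 11/7 + 11/6 + 11/5 + ... + 11/2 + 11/1 = 28.52143.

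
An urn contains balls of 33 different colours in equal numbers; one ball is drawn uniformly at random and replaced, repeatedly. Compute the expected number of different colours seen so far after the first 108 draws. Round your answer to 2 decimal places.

For each colour, P(seen in 108 draws) = 1 - (32/33)^108 = 0.964.
By linearity of expectation, E[distinct seen] = 33·(1 - (32/33)^108) = 31.811.

31.81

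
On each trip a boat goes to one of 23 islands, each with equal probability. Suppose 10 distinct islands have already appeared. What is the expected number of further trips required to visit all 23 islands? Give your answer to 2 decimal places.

73.14

The wait to go from k to k+1 distinct islands is geometric with mean 23/(23-k).
Sum over k = 10,...,22: E = 23/13 + 23/12 + 23/11 + ... + 23/2 + 23/1 = 73.143.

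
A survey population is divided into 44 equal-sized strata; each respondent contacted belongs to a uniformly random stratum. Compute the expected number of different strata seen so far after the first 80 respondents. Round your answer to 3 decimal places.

37.006

For each stratum, P(seen in 80 respondents) = 1 - (43/44)^80 = 0.8410.
By linearity of expectation, E[distinct seen] = 44·(1 - (43/44)^80) = 37.0062.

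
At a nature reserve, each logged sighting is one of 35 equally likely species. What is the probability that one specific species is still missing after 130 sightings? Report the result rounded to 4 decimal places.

0.0231

On each sighting the fixed species fails to appear with probability 34/35.
P(still missing after 130) = (34/35)^130 = 0.02309.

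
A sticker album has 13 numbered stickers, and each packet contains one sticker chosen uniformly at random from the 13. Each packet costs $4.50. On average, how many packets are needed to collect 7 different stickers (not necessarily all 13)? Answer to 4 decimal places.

9.4917

Going from k to k+1 distinct takes a geometric number of packets with mean 13/(13-k).
Sum over k = 0,...,6: E = 13/13 + 13/12 + 13/11 + ... + 13/8 + 13/7 = 9.49174.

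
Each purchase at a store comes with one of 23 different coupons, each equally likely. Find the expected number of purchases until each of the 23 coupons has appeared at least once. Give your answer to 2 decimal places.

85.89

After k distinct coupons have appeared, the next purchase gives a new one with probability (23-k)/23, so the expected wait for the (k+1)-th is 23/(23-k).
E[T] = 23/23 + 23/22 + 23/21 + ... + 23/2 + 23/1 = 23·H_{23}.
H_{23} = 3.734, so E[T] = 85.889.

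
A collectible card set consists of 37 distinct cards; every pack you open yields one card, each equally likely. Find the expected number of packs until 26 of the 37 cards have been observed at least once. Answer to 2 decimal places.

Going from k to k+1 distinct takes a geometric number of packs with mean 37/(37-k).
Sum over k = 0,...,25: E = 37/37 + 37/36 + 37/35 + ... + 37/13 + 37/12 = 43.723.

43.72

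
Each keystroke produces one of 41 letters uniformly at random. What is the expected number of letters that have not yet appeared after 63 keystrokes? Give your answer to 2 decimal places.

For each letter, P(unseen after 63) = (40/41)^63 = 0.211.
By linearity of expectation, E[unseen] = 41·(40/41)^63 = 8.653.

8.65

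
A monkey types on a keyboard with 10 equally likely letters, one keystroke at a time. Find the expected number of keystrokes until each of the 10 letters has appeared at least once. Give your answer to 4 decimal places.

29.2897

Split into phases: going from k distinct to k+1 distinct takes on average 10/(10-k) keystrokes.
E[T] = 10/10 + 10/9 + 10/8 + ... + 10/2 + 10/1 = 10·H_{10}.
H_{10} = 2.92897, so E[T] = 29.28968.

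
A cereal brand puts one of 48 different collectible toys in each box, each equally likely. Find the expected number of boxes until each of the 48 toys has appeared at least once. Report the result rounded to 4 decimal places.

214.0223

The wait to go from k to k+1 distinct toys is geometric with mean 48/(48-k).
E[T] = 48/48 + 48/47 + 48/46 + ... + 48/2 + 48/1 = 48·H_{48}.
H_{48} = 4.45880, so E[T] = 214.02226.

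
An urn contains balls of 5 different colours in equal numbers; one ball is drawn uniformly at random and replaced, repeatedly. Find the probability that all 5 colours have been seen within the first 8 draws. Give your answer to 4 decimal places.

0.3226

By inclusion–exclusion over which colours are missing,
P(all seen) = Σ_{j=0}^{5} (-1)^j C(5,j)((5-j)/5)^8
= 1.00000 - 0.83886 + 0.16796 - 0.00655 + 0.00001 - 0.00000
= 0.32256.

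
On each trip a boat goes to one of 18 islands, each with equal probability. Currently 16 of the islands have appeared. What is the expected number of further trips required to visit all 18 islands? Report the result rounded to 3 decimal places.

With k distinct islands already seen, the next new one takes an expected 18/(18-k) trips.
Sum over k = 16,...,17: E = 18/2 + 18/1 = 27.0000.

27.000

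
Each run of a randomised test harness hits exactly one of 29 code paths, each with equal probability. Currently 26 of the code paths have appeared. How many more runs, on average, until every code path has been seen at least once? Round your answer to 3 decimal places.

With k distinct code paths already seen, the next new one takes an expected 29/(29-k) runs.
Sum over k = 26,...,28: E = 29/3 + 29/2 + 29/1 = 53.1667.

53.167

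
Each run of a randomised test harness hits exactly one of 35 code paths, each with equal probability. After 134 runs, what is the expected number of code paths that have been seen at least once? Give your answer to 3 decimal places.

For each code path, P(seen in 134 runs) = 1 - (34/35)^134 = 0.9794.
By linearity of expectation, E[distinct seen] = 35·(1 - (34/35)^134) = 34.2803.

34.280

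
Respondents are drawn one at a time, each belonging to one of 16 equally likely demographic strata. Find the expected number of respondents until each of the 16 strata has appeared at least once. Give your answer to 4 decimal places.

54.0917

The wait to go from k to k+1 distinct strata is geometric with mean 16/(16-k).
E[T] = 16/16 + 16/15 + 16/14 + ... + 16/2 + 16/1 = 16·H_{16}.
H_{16} = 3.38073, so E[T] = 54.09166.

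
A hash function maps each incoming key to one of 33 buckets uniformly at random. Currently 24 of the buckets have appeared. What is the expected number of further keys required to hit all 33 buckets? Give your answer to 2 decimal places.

With k distinct buckets already seen, the next new one takes an expected 33/(33-k) keys.
Sum over k = 24,...,32: E = 33/9 + 33/8 + 33/7 + ... + 33/2 + 33/1 = 93.356.

93.36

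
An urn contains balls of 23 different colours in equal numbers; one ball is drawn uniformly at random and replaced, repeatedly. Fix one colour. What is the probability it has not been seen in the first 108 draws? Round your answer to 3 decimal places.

On each draw the fixed colour fails to appear with probability 22/23.
P(still missing after 108) = (22/23)^108 = 0.0082.

0.008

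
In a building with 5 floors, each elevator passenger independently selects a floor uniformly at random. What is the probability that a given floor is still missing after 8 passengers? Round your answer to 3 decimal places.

On each passenger the fixed floor fails to appear with probability 4/5.
P(still missing after 8) = (4/5)^8 = 0.1678.

0.168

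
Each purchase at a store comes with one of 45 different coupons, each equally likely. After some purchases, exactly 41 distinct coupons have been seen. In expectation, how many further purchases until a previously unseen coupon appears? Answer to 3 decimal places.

11.250

The number of purchases until the next new coupon is geometric with success probability 4/45, so its mean is 45/4.
E = 45/4 = 11.2500.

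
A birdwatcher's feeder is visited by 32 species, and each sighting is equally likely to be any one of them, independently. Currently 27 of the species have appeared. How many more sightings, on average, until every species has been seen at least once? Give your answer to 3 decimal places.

With k distinct species already seen, the next new one takes an expected 32/(32-k) sightings.
Sum over k = 27,...,31: E = 32/5 + 32/4 + 32/3 + 32/2 + 32/1 = 73.0667.

73.067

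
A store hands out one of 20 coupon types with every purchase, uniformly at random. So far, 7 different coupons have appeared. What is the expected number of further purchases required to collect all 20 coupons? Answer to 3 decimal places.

With k distinct coupons already seen, the next new one takes an expected 20/(20-k) purchases.
Sum over k = 7,...,19: E = 20/13 + 20/12 + 20/11 + ... + 20/2 + 20/1 = 63.6027.

63.603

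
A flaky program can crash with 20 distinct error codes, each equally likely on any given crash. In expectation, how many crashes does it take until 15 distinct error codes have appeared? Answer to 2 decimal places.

Going from k to k+1 distinct takes a geometric number of crashes with mean 20/(20-k).
Sum over k = 0,...,14: E = 20/20 + 20/19 + 20/18 + ... + 20/7 + 20/6 = 26.288.

26.29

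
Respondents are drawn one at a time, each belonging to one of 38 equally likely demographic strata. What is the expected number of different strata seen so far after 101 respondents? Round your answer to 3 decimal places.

35.430

For each stratum, P(seen in 101 respondents) = 1 - (37/38)^101 = 0.9324.
By linearity of expectation, E[distinct seen] = 38·(1 - (37/38)^101) = 35.4295.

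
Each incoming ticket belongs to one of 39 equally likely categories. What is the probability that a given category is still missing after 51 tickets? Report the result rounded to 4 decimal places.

On each ticket the fixed category fails to appear with probability 38/39.
P(still missing after 51) = (38/39)^51 = 0.26587.

0.2659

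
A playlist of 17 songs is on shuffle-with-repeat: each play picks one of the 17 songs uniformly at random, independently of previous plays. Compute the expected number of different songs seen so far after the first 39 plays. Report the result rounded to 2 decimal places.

15.40

For each song, P(seen in 39 plays) = 1 - (16/17)^39 = 0.906.
By linearity of expectation, E[distinct seen] = 17·(1 - (16/17)^39) = 15.402.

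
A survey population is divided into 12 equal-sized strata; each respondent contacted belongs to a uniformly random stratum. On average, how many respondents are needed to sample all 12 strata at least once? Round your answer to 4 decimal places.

37.2385

Split into phases: going from k distinct to k+1 distinct takes on average 12/(12-k) respondents.
E[T] = 12/12 + 12/11 + 12/10 + ... + 12/2 + 12/1 = 12·H_{12}.
H_{12} = 3.10321, so E[T] = 37.23853.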